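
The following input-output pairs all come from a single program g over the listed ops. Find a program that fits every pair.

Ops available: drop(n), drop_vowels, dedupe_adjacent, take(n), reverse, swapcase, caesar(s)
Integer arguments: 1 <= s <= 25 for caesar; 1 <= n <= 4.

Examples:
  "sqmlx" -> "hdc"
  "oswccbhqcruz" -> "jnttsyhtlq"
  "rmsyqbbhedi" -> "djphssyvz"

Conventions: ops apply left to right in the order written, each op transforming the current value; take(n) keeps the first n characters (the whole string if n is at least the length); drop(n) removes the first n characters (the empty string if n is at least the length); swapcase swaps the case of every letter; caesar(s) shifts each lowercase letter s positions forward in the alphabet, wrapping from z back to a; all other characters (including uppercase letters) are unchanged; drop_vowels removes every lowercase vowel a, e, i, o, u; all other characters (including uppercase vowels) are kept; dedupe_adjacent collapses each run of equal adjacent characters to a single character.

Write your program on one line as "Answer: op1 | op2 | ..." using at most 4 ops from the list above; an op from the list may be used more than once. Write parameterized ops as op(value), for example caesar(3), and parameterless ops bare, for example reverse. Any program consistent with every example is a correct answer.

drop(1) | caesar(17) | drop_vowels

Check, running the answer program on each example:
  "sqmlx" -> "qmlx" -> "hdco" -> "hdc"
  "oswccbhqcruz" -> "swccbhqcruz" -> "jnttsyhtilq" -> "jnttsyhtlq"
  "rmsyqbbhedi" -> "msyqbbhedi" -> "djphssyvuz" -> "djphssyvz"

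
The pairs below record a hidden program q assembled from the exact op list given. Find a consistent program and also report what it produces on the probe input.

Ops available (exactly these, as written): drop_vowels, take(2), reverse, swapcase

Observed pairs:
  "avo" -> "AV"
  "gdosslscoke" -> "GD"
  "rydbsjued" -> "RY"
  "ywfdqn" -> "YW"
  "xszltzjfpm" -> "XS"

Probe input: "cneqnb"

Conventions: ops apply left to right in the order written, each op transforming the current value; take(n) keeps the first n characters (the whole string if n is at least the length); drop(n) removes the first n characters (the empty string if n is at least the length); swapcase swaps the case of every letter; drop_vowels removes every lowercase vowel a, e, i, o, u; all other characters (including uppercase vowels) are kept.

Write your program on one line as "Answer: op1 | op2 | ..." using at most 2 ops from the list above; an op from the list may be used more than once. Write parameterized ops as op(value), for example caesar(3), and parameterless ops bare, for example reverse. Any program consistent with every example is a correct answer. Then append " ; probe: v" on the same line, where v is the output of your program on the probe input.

take(2) | swapcase ; probe: "CN"

Check, running the answer program on each example:
  "avo" -> "av" -> "AV"
  "gdosslscoke" -> "gd" -> "GD"
  "rydbsjued" -> "ry" -> "RY"
  "ywfdqn" -> "yw" -> "YW"
  "xszltzjfpm" -> "xs" -> "XS"
  probe: "cneqnb" -> "cn" -> "CN"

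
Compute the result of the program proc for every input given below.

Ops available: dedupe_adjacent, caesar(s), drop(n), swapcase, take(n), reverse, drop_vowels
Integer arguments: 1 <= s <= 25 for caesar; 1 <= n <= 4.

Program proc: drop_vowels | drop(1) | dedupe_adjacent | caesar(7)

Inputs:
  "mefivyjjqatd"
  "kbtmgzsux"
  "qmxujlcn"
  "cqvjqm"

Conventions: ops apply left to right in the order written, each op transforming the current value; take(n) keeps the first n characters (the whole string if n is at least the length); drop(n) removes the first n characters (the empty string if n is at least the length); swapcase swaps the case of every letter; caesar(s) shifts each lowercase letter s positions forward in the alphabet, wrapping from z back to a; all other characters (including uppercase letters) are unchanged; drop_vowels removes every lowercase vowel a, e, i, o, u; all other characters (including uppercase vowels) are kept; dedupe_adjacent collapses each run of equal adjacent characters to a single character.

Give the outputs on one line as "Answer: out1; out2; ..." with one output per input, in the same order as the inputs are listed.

Execution, op by op:
  "mefivyjjqatd" -> "mfvyjjqtd" -> "fvyjjqtd" -> "fvyjqtd" -> "mcfqxak"
  "kbtmgzsux" -> "kbtmgzsx" -> "btmgzsx" -> "btmgzsx" -> "iatngze"
  "qmxujlcn" -> "qmxjlcn" -> "mxjlcn" -> "mxjlcn" -> "teqsju"
  "cqvjqm" -> "cqvjqm" -> "qvjqm" -> "qvjqm" -> "xcqxt"

"mcfqxak"; "iatngze"; "teqsju"; "xcqxt"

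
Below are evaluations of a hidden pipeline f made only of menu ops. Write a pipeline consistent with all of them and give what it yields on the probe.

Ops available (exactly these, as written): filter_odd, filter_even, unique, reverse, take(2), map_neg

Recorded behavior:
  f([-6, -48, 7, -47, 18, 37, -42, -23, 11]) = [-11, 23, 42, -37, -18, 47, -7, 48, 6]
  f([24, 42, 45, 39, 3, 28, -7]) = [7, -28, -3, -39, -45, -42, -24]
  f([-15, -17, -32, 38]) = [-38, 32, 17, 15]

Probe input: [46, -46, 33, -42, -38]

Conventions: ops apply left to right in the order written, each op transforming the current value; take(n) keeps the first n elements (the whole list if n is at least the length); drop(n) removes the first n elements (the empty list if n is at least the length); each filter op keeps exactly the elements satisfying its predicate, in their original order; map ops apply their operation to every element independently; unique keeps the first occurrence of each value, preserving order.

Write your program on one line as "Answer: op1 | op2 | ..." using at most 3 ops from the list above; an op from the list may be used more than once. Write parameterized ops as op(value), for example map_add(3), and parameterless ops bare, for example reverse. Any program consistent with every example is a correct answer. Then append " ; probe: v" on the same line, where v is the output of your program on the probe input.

reverse | map_neg ; probe: [38, 42, -33, 46, -46]

Check, running the answer program on each example:
  [-6, -48, 7, -47, 18, 37, -42, -23, 11] -> [11, -23, -42, 37, 18, -47, 7, -48, -6] -> [-11, 23, 42, -37, -18, 47, -7, 48, 6]
  [24, 42, 45, 39, 3, 28, -7] -> [-7, 28, 3, 39, 45, 42, 24] -> [7, -28, -3, -39, -45, -42, -24]
  [-15, -17, -32, 38] -> [38, -32, -17, -15] -> [-38, 32, 17, 15]
  probe: [46, -46, 33, -42, -38] -> [-38, -42, 33, -46, 46] -> [38, 42, -33, 46, -46]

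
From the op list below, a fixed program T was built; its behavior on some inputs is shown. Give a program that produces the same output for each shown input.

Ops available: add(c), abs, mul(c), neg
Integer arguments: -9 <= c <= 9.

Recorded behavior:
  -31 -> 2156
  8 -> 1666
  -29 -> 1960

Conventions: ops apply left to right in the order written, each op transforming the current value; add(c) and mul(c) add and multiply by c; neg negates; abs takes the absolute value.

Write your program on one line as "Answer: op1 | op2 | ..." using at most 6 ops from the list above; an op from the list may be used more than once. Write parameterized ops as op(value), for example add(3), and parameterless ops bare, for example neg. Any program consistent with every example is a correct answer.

add(9) | mul(-2) | mul(7) | abs | mul(7)

Check, running the answer program on each example:
  -31 -> -22 -> 44 -> 308 -> 308 -> 2156
  8 -> 17 -> -34 -> -238 -> 238 -> 1666
  -29 -> -20 -> 40 -> 280 -> 280 -> 1960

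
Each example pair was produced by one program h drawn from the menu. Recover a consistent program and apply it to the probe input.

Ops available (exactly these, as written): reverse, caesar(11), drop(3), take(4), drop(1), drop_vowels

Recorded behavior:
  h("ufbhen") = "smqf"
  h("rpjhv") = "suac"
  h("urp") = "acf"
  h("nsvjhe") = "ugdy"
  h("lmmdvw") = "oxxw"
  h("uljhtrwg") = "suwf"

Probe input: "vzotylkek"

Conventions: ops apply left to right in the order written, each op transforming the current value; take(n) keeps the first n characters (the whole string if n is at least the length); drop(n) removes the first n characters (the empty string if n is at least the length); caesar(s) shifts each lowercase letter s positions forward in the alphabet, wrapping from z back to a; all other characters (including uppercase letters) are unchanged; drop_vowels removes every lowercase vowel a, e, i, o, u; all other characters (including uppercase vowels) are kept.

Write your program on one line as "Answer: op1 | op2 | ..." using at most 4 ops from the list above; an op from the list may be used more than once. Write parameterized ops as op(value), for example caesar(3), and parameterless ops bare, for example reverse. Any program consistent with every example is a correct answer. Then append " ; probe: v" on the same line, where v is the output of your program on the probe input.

take(4) | reverse | caesar(11) ; probe: "ezkg"

Check, running the answer program on each example:
  "ufbhen" -> "ufbh" -> "hbfu" -> "smqf"
  "rpjhv" -> "rpjh" -> "hjpr" -> "suac"
  "urp" -> "urp" -> "pru" -> "acf"
  "nsvjhe" -> "nsvj" -> "jvsn" -> "ugdy"
  "lmmdvw" -> "lmmd" -> "dmml" -> "oxxw"
  "uljhtrwg" -> "uljh" -> "hjlu" -> "suwf"
  probe: "vzotylkek" -> "vzot" -> "tozv" -> "ezkg"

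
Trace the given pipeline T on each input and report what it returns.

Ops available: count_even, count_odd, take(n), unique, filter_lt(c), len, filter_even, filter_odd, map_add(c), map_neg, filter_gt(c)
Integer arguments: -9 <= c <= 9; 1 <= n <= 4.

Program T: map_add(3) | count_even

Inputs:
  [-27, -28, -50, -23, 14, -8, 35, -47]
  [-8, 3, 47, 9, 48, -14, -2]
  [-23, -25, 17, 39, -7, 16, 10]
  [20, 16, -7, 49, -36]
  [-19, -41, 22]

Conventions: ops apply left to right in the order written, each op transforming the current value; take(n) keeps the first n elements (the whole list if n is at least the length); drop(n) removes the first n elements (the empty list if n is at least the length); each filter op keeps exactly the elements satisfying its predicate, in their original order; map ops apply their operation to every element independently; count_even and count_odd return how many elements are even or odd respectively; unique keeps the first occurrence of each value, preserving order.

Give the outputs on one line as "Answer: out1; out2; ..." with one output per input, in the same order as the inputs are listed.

4; 3; 5; 2; 2

Execution, op by op:
  [-27, -28, -50, -23, 14, -8, 35, -47] -> [-24, -25, -47, -20, 17, -5, 38, -44] -> 4
  [-8, 3, 47, 9, 48, -14, -2] -> [-5, 6, 50, 12, 51, -11, 1] -> 3
  [-23, -25, 17, 39, -7, 16, 10] -> [-20, -22, 20, 42, -4, 19, 13] -> 5
  [20, 16, -7, 49, -36] -> [23, 19, -4, 52, -33] -> 2
  [-19, -41, 22] -> [-16, -38, 25] -> 2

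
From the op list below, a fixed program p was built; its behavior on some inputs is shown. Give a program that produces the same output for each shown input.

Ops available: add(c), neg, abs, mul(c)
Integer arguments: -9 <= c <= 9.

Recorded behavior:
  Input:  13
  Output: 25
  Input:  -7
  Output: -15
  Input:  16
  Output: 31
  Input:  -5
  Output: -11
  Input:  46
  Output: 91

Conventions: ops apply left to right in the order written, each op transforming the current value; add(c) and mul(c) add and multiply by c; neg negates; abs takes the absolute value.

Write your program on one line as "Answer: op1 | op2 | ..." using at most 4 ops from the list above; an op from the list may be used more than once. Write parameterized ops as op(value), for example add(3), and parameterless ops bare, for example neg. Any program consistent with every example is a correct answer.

neg | mul(-2) | add(-7) | add(6)

Check, running the answer program on each example:
  13 -> -13 -> 26 -> 19 -> 25
  -7 -> 7 -> -14 -> -21 -> -15
  16 -> -16 -> 32 -> 25 -> 31
  -5 -> 5 -> -10 -> -17 -> -11
  46 -> -46 -> 92 -> 85 -> 91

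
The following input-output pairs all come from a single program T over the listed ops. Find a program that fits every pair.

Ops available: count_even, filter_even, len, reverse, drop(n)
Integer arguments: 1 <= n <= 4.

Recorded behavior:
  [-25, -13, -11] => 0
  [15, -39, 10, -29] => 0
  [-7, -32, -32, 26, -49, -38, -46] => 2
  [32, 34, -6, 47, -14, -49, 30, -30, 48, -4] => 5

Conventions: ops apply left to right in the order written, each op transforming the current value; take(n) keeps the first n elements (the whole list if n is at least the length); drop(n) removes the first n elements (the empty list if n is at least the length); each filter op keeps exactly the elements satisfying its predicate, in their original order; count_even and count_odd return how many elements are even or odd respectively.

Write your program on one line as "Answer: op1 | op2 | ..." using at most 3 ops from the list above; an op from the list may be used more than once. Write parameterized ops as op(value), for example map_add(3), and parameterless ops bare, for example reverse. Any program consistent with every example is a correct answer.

drop(4) | count_even

Check, running the answer program on each example:
  [-25, -13, -11] -> [] -> 0
  [15, -39, 10, -29] -> [] -> 0
  [-7, -32, -32, 26, -49, -38, -46] -> [-49, -38, -46] -> 2
  [32, 34, -6, 47, -14, -49, 30, -30, 48, -4] -> [-14, -49, 30, -30, 48, -4] -> 5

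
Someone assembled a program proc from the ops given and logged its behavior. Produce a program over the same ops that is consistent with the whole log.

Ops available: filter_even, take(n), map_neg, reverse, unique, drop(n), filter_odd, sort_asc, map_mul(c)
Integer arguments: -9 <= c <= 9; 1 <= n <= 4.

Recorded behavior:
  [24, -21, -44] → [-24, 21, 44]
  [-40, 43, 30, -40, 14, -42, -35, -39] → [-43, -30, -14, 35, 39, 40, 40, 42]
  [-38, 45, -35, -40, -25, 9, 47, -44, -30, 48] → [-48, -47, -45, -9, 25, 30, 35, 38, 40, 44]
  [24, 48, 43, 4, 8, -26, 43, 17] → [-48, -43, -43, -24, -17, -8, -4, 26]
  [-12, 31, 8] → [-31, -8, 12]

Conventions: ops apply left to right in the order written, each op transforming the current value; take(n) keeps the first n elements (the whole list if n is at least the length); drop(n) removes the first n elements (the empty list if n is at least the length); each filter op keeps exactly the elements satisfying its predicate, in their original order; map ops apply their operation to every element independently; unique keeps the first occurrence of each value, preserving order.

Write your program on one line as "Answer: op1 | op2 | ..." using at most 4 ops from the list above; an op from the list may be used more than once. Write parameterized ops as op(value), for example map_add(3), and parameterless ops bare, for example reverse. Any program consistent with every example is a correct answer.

sort_asc | map_neg | reverse

Check, running the answer program on each example:
  [24, -21, -44] -> [-44, -21, 24] -> [44, 21, -24] -> [-24, 21, 44]
  [-40, 43, 30, -40, 14, -42, -35, -39] -> [-42, -40, -40, -39, -35, 14, 30, 43] -> [42, 40, 40, 39, 35, -14, -30, -43] -> [-43, -30, -14, 35, 39, 40, 40, 42]
  [-38, 45, -35, -40, -25, 9, 47, -44, -30, 48] -> [-44, -40, -38, -35, -30, -25, 9, 45, 47, 48] -> [44, 40, 38, 35, 30, 25, -9, -45, -47, -48] -> [-48, -47, -45, -9, 25, 30, 35, 38, 40, 44]
  [24, 48, 43, 4, 8, -26, 43, 17] -> [-26, 4, 8, 17, 24, 43, 43, 48] -> [26, -4, -8, -17, -24, -43, -43, -48] -> [-48, -43, -43, -24, -17, -8, -4, 26]
  [-12, 31, 8] -> [-12, 8, 31] -> [12, -8, -31] -> [-31, -8, 12]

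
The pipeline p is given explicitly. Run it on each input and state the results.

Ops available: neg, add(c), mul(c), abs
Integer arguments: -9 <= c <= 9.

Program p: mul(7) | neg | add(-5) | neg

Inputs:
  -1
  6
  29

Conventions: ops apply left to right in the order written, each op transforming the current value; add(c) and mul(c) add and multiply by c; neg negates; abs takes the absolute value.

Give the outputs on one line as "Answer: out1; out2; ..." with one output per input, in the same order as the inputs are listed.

Execution, op by op:
  -1 -> -7 -> 7 -> 2 -> -2
  6 -> 42 -> -42 -> -47 -> 47
  29 -> 203 -> -203 -> -208 -> 208

-2; 47; 208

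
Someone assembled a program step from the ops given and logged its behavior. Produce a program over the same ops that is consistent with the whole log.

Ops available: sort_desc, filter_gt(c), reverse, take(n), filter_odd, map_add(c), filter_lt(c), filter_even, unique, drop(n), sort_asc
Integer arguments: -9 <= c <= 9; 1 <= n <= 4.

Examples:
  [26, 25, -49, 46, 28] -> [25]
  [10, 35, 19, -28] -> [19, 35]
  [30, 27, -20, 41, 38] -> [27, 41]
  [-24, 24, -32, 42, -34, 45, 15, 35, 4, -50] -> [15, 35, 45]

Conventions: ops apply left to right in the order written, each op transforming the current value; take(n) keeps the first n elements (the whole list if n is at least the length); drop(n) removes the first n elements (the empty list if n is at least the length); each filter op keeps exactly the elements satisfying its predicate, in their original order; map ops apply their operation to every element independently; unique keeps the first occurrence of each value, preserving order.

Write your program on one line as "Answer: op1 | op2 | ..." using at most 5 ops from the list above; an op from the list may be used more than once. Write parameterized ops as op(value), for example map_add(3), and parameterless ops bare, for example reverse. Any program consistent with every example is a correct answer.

reverse | sort_asc | filter_odd | filter_gt(7)

Check, running the answer program on each example:
  [26, 25, -49, 46, 28] -> [28, 46, -49, 25, 26] -> [-49, 25, 26, 28, 46] -> [-49, 25] -> [25]
  [10, 35, 19, -28] -> [-28, 19, 35, 10] -> [-28, 10, 19, 35] -> [19, 35] -> [19, 35]
  [30, 27, -20, 41, 38] -> [38, 41, -20, 27, 30] -> [-20, 27, 30, 38, 41] -> [27, 41] -> [27, 41]
  [-24, 24, -32, 42, -34, 45, 15, 35, 4, -50] -> [-50, 4, 35, 15, 45, -34, 42, -32, 24, -24] -> [-50, -34, -32, -24, 4, 15, 24, 35, 42, 45] -> [15, 35, 45] -> [15, 35, 45]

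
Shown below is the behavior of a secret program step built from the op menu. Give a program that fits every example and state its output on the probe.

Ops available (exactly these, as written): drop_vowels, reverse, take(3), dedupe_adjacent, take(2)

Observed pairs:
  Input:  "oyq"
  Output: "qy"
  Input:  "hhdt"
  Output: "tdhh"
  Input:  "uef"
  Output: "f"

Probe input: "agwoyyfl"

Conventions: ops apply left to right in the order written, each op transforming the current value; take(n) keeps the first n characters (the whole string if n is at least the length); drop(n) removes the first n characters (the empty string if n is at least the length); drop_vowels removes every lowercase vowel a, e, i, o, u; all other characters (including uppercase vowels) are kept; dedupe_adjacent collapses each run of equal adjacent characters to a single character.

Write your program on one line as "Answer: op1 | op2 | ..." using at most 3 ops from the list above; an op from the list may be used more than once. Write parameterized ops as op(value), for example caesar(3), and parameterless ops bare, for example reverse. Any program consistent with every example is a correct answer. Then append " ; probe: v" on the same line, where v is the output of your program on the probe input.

drop_vowels | reverse ; probe: "lfyywg"

Check, running the answer program on each example:
  "oyq" -> "yq" -> "qy"
  "hhdt" -> "hhdt" -> "tdhh"
  "uef" -> "f" -> "f"
  probe: "agwoyyfl" -> "gwyyfl" -> "lfyywg"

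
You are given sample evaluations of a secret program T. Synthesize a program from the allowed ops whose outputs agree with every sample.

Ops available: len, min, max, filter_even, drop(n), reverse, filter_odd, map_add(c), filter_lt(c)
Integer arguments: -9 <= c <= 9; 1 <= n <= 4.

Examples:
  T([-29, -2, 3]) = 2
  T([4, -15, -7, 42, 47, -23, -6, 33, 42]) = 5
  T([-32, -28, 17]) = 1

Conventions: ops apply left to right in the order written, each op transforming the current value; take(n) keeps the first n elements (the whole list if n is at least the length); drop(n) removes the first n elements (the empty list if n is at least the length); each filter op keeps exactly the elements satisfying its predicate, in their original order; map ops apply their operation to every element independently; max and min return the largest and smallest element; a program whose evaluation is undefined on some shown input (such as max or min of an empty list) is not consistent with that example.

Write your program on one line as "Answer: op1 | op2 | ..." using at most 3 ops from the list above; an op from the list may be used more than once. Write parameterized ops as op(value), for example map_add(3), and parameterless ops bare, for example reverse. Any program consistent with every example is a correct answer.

filter_odd | len

Check, running the answer program on each example:
  [-29, -2, 3] -> [-29, 3] -> 2
  [4, -15, -7, 42, 47, -23, -6, 33, 42] -> [-15, -7, 47, -23, 33] -> 5
  [-32, -28, 17] -> [17] -> 1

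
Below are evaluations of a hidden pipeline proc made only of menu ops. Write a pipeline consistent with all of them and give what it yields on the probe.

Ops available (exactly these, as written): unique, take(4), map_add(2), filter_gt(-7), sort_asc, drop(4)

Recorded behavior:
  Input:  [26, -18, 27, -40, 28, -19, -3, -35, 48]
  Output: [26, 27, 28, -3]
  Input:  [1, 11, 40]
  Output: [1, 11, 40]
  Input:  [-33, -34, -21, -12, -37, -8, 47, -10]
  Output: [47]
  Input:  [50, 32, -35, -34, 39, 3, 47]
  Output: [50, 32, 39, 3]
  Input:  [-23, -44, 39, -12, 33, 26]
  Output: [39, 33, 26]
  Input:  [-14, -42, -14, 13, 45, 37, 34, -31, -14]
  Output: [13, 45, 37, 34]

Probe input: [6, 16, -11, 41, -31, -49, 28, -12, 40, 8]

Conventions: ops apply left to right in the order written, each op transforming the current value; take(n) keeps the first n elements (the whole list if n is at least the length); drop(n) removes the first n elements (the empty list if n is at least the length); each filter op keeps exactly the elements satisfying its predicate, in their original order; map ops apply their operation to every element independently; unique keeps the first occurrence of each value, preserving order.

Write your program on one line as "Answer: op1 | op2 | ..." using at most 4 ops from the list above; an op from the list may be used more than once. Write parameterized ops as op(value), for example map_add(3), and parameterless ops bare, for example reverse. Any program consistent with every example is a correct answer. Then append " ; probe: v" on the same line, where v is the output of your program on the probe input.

unique | filter_gt(-7) | take(4) ; probe: [6, 16, 41, 28]

Check, running the answer program on each example:
  [26, -18, 27, -40, 28, -19, -3, -35, 48] -> [26, -18, 27, -40, 28, -19, -3, -35, 48] -> [26, 27, 28, -3, 48] -> [26, 27, 28, -3]
  [1, 11, 40] -> [1, 11, 40] -> [1, 11, 40] -> [1, 11, 40]
  [-33, -34, -21, -12, -37, -8, 47, -10] -> [-33, -34, -21, -12, -37, -8, 47, -10] -> [47] -> [47]
  [50, 32, -35, -34, 39, 3, 47] -> [50, 32, -35, -34, 39, 3, 47] -> [50, 32, 39, 3, 47] -> [50, 32, 39, 3]
  [-23, -44, 39, -12, 33, 26] -> [-23, -44, 39, -12, 33, 26] -> [39, 33, 26] -> [39, 33, 26]
  [-14, -42, -14, 13, 45, 37, 34, -31, -14] -> [-14, -42, 13, 45, 37, 34, -31] -> [13, 45, 37, 34] -> [13, 45, 37, 34]
  probe: [6, 16, -11, 41, -31, -49, 28, -12, 40, 8] -> [6, 16, -11, 41, -31, -49, 28, -12, 40, 8] -> [6, 16, 41, 28, 40, 8] -> [6, 16, 41, 28]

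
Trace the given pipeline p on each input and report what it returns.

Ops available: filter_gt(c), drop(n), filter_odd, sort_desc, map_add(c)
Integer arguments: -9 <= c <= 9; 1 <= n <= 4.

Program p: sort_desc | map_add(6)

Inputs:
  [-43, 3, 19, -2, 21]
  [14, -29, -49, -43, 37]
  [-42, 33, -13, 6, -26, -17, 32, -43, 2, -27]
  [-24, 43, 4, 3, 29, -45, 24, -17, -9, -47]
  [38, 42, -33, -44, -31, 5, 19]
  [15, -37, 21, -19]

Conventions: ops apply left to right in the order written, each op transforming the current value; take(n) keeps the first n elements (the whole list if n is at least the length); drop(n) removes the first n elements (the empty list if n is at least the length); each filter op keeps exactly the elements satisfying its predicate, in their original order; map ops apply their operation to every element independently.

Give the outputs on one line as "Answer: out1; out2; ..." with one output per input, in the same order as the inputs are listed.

[27, 25, 9, 4, -37]; [43, 20, -23, -37, -43]; [39, 38, 12, 8, -7, -11, -20, -21, -36, -37]; [49, 35, 30, 10, 9, -3, -11, -18, -39, -41]; [48, 44, 25, 11, -25, -27, -38]; [27, 21, -13, -31]

Execution, op by op:
  [-43, 3, 19, -2, 21] -> [21, 19, 3, -2, -43] -> [27, 25, 9, 4, -37]
  [14, -29, -49, -43, 37] -> [37, 14, -29, -43, -49] -> [43, 20, -23, -37, -43]
  [-42, 33, -13, 6, -26, -17, 32, -43, 2, -27] -> [33, 32, 6, 2, -13, -17, -26, -27, -42, -43] -> [39, 38, 12, 8, -7, -11, -20, -21, -36, -37]
  [-24, 43, 4, 3, 29, -45, 24, -17, -9, -47] -> [43, 29, 24, 4, 3, -9, -17, -24, -45, -47] -> [49, 35, 30, 10, 9, -3, -11, -18, -39, -41]
  [38, 42, -33, -44, -31, 5, 19] -> [42, 38, 19, 5, -31, -33, -44] -> [48, 44, 25, 11, -25, -27, -38]
  [15, -37, 21, -19] -> [21, 15, -19, -37] -> [27, 21, -13, -31]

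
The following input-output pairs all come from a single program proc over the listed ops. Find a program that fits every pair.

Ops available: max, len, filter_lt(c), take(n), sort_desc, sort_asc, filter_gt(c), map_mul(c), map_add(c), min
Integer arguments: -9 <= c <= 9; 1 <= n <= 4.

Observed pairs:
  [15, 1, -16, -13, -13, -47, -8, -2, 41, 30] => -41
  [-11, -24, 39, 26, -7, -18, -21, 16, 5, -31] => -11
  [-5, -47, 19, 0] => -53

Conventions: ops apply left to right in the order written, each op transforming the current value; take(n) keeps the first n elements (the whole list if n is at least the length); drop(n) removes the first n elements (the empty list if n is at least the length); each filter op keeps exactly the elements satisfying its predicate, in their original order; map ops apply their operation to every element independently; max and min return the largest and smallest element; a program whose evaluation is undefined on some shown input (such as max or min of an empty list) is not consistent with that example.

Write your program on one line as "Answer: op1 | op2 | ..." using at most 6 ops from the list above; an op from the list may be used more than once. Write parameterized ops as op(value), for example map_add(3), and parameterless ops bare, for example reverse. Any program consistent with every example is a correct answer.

map_mul(-3) | map_add(4) | filter_lt(-7) | sort_asc | max

Check, running the answer program on each example:
  [15, 1, -16, -13, -13, -47, -8, -2, 41, 30] -> [-45, -3, 48, 39, 39, 141, 24, 6, -123, -90] -> [-41, 1, 52, 43, 43, 145, 28, 10, -119, -86] -> [-41, -119, -86] -> [-119, -86, -41] -> -41
  [-11, -24, 39, 26, -7, -18, -21, 16, 5, -31] -> [33, 72, -117, -78, 21, 54, 63, -48, -15, 93] -> [37, 76, -113, -74, 25, 58, 67, -44, -11, 97] -> [-113, -74, -44, -11] -> [-113, -74, -44, -11] -> -11
  [-5, -47, 19, 0] -> [15, 141, -57, 0] -> [19, 145, -53, 4] -> [-53] -> [-53] -> -53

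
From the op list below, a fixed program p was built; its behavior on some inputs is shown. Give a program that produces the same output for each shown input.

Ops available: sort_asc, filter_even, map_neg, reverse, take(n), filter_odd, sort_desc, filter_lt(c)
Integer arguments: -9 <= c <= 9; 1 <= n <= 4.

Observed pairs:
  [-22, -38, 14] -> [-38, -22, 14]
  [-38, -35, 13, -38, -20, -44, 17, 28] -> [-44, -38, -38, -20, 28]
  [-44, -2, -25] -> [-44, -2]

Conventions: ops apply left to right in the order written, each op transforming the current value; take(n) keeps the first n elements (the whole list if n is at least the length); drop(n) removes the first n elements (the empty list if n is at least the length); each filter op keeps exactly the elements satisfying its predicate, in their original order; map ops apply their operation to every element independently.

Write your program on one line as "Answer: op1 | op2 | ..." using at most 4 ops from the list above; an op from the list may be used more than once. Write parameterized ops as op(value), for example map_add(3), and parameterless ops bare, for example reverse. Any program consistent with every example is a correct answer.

sort_desc | filter_even | reverse

Check, running the answer program on each example:
  [-22, -38, 14] -> [14, -22, -38] -> [14, -22, -38] -> [-38, -22, 14]
  [-38, -35, 13, -38, -20, -44, 17, 28] -> [28, 17, 13, -20, -35, -38, -38, -44] -> [28, -20, -38, -38, -44] -> [-44, -38, -38, -20, 28]
  [-44, -2, -25] -> [-2, -25, -44] -> [-2, -44] -> [-44, -2]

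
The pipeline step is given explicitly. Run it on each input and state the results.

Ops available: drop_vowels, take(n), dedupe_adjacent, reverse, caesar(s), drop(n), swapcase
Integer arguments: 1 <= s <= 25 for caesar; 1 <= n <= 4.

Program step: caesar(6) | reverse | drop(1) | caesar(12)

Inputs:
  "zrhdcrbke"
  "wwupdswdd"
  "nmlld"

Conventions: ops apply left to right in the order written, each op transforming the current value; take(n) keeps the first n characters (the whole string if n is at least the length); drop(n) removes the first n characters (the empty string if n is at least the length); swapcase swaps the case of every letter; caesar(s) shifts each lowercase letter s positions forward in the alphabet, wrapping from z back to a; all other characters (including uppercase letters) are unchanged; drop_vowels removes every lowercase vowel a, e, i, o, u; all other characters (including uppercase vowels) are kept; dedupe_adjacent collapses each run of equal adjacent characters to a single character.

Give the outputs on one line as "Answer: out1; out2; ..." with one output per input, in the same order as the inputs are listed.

Execution, op by op:
  "zrhdcrbke" -> "fxnjixhqk" -> "kqhxijnxf" -> "qhxijnxf" -> "ctjuvzjr"
  "wwupdswdd" -> "ccavjycjj" -> "jjcyjvacc" -> "jcyjvacc" -> "vokvhmoo"
  "nmlld" -> "tsrrj" -> "jrrst" -> "rrst" -> "ddef"

"ctjuvzjr"; "vokvhmoo"; "ddef"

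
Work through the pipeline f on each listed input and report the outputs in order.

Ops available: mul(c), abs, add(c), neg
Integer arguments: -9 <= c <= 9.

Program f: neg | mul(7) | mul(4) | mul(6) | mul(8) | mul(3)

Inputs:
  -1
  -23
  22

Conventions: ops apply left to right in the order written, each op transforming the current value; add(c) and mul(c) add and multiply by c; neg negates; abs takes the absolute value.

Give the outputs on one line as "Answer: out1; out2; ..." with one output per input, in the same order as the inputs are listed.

4032; 92736; -88704

Execution, op by op:
  -1 -> 1 -> 7 -> 28 -> 168 -> 1344 -> 4032
  -23 -> 23 -> 161 -> 644 -> 3864 -> 30912 -> 92736
  22 -> -22 -> -154 -> -616 -> -3696 -> -29568 -> -88704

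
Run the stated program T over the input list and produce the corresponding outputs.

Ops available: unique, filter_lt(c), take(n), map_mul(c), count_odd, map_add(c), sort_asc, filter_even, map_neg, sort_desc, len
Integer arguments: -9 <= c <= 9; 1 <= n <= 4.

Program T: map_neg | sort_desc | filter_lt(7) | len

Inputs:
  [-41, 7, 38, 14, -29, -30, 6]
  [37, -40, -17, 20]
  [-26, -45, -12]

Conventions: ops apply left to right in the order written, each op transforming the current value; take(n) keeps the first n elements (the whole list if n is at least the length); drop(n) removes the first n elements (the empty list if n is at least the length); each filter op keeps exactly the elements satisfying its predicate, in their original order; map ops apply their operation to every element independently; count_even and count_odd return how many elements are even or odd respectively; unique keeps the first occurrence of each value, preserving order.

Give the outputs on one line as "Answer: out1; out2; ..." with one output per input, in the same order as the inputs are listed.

4; 2; 0

Execution, op by op:
  [-41, 7, 38, 14, -29, -30, 6] -> [41, -7, -38, -14, 29, 30, -6] -> [41, 30, 29, -6, -7, -14, -38] -> [-6, -7, -14, -38] -> 4
  [37, -40, -17, 20] -> [-37, 40, 17, -20] -> [40, 17, -20, -37] -> [-20, -37] -> 2
  [-26, -45, -12] -> [26, 45, 12] -> [45, 26, 12] -> [] -> 0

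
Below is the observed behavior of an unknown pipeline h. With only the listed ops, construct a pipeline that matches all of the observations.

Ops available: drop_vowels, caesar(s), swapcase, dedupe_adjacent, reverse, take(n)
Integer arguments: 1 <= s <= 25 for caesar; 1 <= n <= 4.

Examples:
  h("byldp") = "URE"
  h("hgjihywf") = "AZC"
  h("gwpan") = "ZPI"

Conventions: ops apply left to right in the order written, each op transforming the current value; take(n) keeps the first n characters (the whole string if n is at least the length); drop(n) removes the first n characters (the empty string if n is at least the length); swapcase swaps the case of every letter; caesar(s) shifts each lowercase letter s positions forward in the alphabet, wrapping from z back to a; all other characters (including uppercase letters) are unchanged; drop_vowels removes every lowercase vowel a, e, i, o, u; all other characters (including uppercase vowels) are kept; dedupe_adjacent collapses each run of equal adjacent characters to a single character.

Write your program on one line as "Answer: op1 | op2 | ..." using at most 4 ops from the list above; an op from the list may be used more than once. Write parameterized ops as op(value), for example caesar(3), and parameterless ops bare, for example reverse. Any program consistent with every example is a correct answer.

take(4) | caesar(19) | swapcase | take(3)

Check, running the answer program on each example:
  "byldp" -> "byld" -> "urew" -> "UREW" -> "URE"
  "hgjihywf" -> "hgji" -> "azcb" -> "AZCB" -> "AZC"
  "gwpan" -> "gwpa" -> "zpit" -> "ZPIT" -> "ZPI"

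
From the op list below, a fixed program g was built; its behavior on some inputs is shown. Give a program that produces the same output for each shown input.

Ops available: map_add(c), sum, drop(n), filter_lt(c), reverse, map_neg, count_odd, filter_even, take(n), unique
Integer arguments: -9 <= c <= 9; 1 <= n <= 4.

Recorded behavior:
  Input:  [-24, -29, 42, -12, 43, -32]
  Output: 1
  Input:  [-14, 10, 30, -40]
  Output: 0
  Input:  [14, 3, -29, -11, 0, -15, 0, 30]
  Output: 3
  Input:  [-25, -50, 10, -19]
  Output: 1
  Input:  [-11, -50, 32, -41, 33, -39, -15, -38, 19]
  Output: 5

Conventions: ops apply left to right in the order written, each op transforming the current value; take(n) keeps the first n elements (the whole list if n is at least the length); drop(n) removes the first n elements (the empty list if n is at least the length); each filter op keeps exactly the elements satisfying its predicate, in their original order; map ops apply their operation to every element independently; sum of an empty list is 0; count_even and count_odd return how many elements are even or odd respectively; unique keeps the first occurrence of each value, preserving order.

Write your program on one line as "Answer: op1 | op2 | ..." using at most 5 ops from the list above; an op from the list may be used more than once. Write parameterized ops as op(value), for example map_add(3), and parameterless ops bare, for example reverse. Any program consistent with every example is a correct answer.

unique | reverse | map_neg | drop(2) | count_odd

Check, running the answer program on each example:
  [-24, -29, 42, -12, 43, -32] -> [-24, -29, 42, -12, 43, -32] -> [-32, 43, -12, 42, -29, -24] -> [32, -43, 12, -42, 29, 24] -> [12, -42, 29, 24] -> 1
  [-14, 10, 30, -40] -> [-14, 10, 30, -40] -> [-40, 30, 10, -14] -> [40, -30, -10, 14] -> [-10, 14] -> 0
  [14, 3, -29, -11, 0, -15, 0, 30] -> [14, 3, -29, -11, 0, -15, 30] -> [30, -15, 0, -11, -29, 3, 14] -> [-30, 15, 0, 11, 29, -3, -14] -> [0, 11, 29, -3, -14] -> 3
  [-25, -50, 10, -19] -> [-25, -50, 10, -19] -> [-19, 10, -50, -25] -> [19, -10, 50, 25] -> [50, 25] -> 1
  [-11, -50, 32, -41, 33, -39, -15, -38, 19] -> [-11, -50, 32, -41, 33, -39, -15, -38, 19] -> [19, -38, -15, -39, 33, -41, 32, -50, -11] -> [-19, 38, 15, 39, -33, 41, -32, 50, 11] -> [15, 39, -33, 41, -32, 50, 11] -> 5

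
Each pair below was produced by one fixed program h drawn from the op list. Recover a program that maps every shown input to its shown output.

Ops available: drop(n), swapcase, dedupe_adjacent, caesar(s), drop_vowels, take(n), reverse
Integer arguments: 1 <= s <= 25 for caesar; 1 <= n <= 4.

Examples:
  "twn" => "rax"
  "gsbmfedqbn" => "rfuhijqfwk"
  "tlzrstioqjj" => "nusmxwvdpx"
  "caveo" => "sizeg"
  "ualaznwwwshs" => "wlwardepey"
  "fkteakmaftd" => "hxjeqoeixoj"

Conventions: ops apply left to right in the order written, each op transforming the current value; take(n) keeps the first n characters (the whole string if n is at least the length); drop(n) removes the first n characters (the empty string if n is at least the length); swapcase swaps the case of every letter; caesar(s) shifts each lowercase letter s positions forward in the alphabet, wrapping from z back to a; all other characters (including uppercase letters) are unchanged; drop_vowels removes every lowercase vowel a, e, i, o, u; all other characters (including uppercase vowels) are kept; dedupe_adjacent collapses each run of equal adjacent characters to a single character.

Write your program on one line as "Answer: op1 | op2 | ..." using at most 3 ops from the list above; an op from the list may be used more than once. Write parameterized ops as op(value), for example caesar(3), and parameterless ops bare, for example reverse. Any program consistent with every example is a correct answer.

caesar(4) | dedupe_adjacent | reverse

Check, running the answer program on each example:
  "twn" -> "xar" -> "xar" -> "rax"
  "gsbmfedqbn" -> "kwfqjihufr" -> "kwfqjihufr" -> "rfuhijqfwk"
  "tlzrstioqjj" -> "xpdvwxmsunn" -> "xpdvwxmsun" -> "nusmxwvdpx"
  "caveo" -> "gezis" -> "gezis" -> "sizeg"
  "ualaznwwwshs" -> "yepedraaawlw" -> "yepedrawlw" -> "wlwardepey"
  "fkteakmaftd" -> "joxieoqejxh" -> "joxieoqejxh" -> "hxjeqoeixoj"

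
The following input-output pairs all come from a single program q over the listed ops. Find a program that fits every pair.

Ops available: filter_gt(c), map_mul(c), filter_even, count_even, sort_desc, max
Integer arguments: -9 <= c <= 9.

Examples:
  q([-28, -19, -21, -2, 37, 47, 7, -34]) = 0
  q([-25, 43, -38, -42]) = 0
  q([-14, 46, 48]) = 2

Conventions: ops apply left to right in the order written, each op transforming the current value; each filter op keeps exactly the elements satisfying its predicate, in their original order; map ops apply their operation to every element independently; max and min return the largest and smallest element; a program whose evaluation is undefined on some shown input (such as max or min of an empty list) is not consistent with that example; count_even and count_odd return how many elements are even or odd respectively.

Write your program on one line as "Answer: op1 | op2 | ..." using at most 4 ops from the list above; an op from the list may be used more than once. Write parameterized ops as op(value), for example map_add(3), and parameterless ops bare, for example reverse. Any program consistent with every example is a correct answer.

filter_gt(7) | sort_desc | filter_even | count_even

Check, running the answer program on each example:
  [-28, -19, -21, -2, 37, 47, 7, -34] -> [37, 47] -> [47, 37] -> [] -> 0
  [-25, 43, -38, -42] -> [43] -> [43] -> [] -> 0
  [-14, 46, 48] -> [46, 48] -> [48, 46] -> [48, 46] -> 2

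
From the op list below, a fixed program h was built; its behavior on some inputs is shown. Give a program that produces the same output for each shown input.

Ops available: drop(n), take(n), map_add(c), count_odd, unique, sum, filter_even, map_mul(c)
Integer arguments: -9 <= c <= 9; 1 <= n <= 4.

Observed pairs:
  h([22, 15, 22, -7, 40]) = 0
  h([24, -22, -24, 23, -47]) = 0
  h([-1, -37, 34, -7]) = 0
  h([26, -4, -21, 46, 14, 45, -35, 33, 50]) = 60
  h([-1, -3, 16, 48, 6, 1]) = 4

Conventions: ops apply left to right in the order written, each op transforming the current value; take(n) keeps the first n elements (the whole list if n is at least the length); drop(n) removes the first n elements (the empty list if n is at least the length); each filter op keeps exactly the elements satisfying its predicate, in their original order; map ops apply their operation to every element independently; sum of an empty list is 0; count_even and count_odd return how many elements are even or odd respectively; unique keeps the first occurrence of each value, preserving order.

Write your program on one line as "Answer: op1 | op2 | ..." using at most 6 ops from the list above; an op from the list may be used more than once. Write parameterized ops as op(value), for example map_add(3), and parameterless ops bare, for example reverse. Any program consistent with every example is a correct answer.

map_add(-2) | unique | drop(3) | drop(1) | filter_even | sum

Check, running the answer program on each example:
  [22, 15, 22, -7, 40] -> [20, 13, 20, -9, 38] -> [20, 13, -9, 38] -> [38] -> [] -> [] -> 0
  [24, -22, -24, 23, -47] -> [22, -24, -26, 21, -49] -> [22, -24, -26, 21, -49] -> [21, -49] -> [-49] -> [] -> 0
  [-1, -37, 34, -7] -> [-3, -39, 32, -9] -> [-3, -39, 32, -9] -> [-9] -> [] -> [] -> 0
  [26, -4, -21, 46, 14, 45, -35, 33, 50] -> [24, -6, -23, 44, 12, 43, -37, 31, 48] -> [24, -6, -23, 44, 12, 43, -37, 31, 48] -> [44, 12, 43, -37, 31, 48] -> [12, 43, -37, 31, 48] -> [12, 48] -> 60
  [-1, -3, 16, 48, 6, 1] -> [-3, -5, 14, 46, 4, -1] -> [-3, -5, 14, 46, 4, -1] -> [46, 4, -1] -> [4, -1] -> [4] -> 4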